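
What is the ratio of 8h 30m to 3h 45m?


Duration 1: 510 minutes
Duration 2: 225 minutes
Ratio = 510:225
GCD = 15
Simplified = 34:15
As a decimal: 34/15 ≈ 2.27

34:15 (2.27)


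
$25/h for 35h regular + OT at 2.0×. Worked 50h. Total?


$1625.00

Regular: 35h × $25 = $875.00
Overtime: 50 - 35 = 15h
OT pay: 15h × $25 × 2.0 = $750.00
Total = $875.00 + $750.00 = $1625.00


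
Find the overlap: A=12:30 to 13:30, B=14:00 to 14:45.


0 minutes

Meeting A: 750-810 (in minutes from midnight)
Meeting B: 840-885
Overlap start = max(750, 840) = 840
Overlap end = min(810, 885) = 810
Overlap = max(0, 810 - 840) = 0 min


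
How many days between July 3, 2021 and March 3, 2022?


243 days

From July 3, 2021 to March 3, 2022
Rest of July 2021: 31 - 3 = 28
Full months: August 31, September 30, October 31, November 30, December 31, January 31, February 2022 28
Days into March 2022: 3
Total = 28 + 31 + 30 + 31 + 30 + 31 + 31 + 28 + 3 = 243 days


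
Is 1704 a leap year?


Yes

Rules: divisible by 4 AND (not by 100 OR by 400)
1704 ÷ 4 = 426 exactly → divisible by 4
1704 ÷ 100 = 17 remainder 4 → not divisible by 100
Divisible by 4 but not by 100 → leap year


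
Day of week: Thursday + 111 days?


Wednesday

Start: Thursday (index 3)
(3 + 111) mod 7
= 114 mod 7
= 2
Index 2 → Wednesday


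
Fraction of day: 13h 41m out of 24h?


0.5701 (57.01%)

Total minutes: 13×60 + 41 = 821
Day = 24×60 = 1440 minutes
Fraction = 821/1440 ≈ 0.5701
As a percentage: 821/1440 × 100 ≈ 57.01%


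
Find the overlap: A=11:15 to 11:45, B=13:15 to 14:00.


Meeting A: 675-705 (in minutes from midnight)
Meeting B: 795-840
Overlap start = max(675, 795) = 795
Overlap end = min(705, 840) = 705
Overlap = max(0, 705 - 795) = 0 min

0 minutes


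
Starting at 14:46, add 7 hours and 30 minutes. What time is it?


22:16

Start: 886 minutes from midnight
Add: 450 minutes
Total: 1336 minutes
Hours: 1336 ÷ 60 = 22 remainder 16


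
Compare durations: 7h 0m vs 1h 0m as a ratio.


Duration 1: 420 minutes
Duration 2: 60 minutes
Ratio = 420:60
GCD = 60
Simplified = 7:1
As a decimal: 7/1 = 7.00

7:1 (7.00)


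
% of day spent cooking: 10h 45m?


Time: 645 minutes
Day: 1440 minutes
Percentage = (645/1440) × 100 ≈ 44.8%

44.8%


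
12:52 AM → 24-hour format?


Input: 12:52 AM
12 AM → 00 (midnight)

00:52


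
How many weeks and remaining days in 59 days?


8 weeks 3 days

Weeks: 59 ÷ 7 = 8 remainder 3


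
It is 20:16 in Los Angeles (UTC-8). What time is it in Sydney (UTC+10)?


Time difference = UTC+10 - UTC-8 = +18 hours
New hour = (20 + 18) mod 24
= 38 mod 24 = 14
Minutes unchanged → 14:16; 38 ≥ 24 → next day

14:16 (next day)


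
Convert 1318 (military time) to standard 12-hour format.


Hour: 13
13 - 12 = 1 → PM

1:18 PM


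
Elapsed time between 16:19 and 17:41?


End time in minutes: 17×60 + 41 = 1061
Start time in minutes: 16×60 + 19 = 979
Difference = 1061 - 979 = 82 minutes
= 1 hours 22 minutes

1h 22m


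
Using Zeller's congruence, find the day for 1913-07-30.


Zeller's congruence:
q=30, m=7, k=13, j=19
h = (30 + ⌊13×8/5⌋ + 13 + ⌊13/4⌋ + ⌊19/4⌋ - 2×19) mod 7
= (30 + 20 + 13 + 3 + 4 - 38) mod 7
= 32 mod 7 = 4
h=4 → Wednesday

Wednesday


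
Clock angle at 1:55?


Hour hand = 1×30 + 55×0.5 = 57.5°
Minute hand = 55×6 = 330°
Difference = |57.5 - 330| = 272.5°
Since > 180°: 360 - 272.5 = 87.5°

87.5°


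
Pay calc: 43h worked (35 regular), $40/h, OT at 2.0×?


$2040.00

Regular: 35h × $40 = $1400.00
Overtime: 43 - 35 = 8h
OT pay: 8h × $40 × 2.0 = $640.00
Total = $1400.00 + $640.00 = $2040.00


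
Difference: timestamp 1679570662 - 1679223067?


347595 seconds (96.6 hours / 4.02 days)

Difference = 1679570662 - 1679223067 = 347595 seconds
In hours: 347595 / 3600 ≈ 96.6
In days: 347595 / 86400 ≈ 4.02


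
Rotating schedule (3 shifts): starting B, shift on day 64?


Shift B

Shifts: A, B, C
Start: B (index 1)
Day 64: (1 + 64 - 1) mod 3
= 64 mod 3
= 1
Index 1 → shift B


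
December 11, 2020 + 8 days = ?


December 19, 2020

Start: December 11, 2020
Add 8 days
December 11 + 8 = December 19, 2020


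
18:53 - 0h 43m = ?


18:10

Start: 1133 minutes from midnight
Subtract: 43 minutes
Remaining: 1133 - 43 = 1090
Hours: 18, Minutes: 10


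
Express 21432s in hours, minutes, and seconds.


5h 57m 12s

Hours: 21432 ÷ 3600 = 5 remainder 3432
Minutes: 3432 ÷ 60 = 57 remainder 12
Seconds: 12


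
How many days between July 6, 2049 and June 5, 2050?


334 days

From July 6, 2049 to June 5, 2050
Rest of July 2049: 31 - 6 = 25
Full months: August 31, September 30, October 31, November 30, December 31, January 31, February 2050 28, March 31, April 30, May 31
Days into June 2050: 5
Total = 25 + 31 + 30 + 31 + 30 + 31 + 31 + 28 + 31 + 30 + 31 + 5 = 334 days


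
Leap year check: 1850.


Rules: divisible by 4 AND (not by 100 OR by 400)
1850 ÷ 4 = 462 remainder 2 → not divisible by 4
Not divisible by 4 → not a leap year

No


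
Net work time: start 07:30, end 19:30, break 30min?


Total time = (19×60+30) - (7×60+30)
= 1170 - 450 = 720 min
Minus break: 720 - 30 = 690 min
= 11h 30m

11h 30m (690 minutes)


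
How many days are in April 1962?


30 days

Month: April (month 4)
April has 30 days


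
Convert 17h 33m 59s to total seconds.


Hours: 17 × 3600 = 61200
Minutes: 33 × 60 = 1980
Seconds: 59
Total = 61200 + 1980 + 59 = 63239

63239 seconds


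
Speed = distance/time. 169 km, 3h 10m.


53.4 km/h

Distance: 169 km
Time: 3h 10m = 190 min = 190/60 = 19/6 hours
Speed = 169 ÷ (19/6) = 169 × 6 / 19 = 1014/19 ≈ 53.4 km/h


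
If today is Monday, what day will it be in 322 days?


Monday

Start: Monday (index 0)
(0 + 322) mod 7
= 322 mod 7
= 0
Index 0 → Monday


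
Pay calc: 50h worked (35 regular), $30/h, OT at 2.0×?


Regular: 35h × $30 = $1050.00
Overtime: 50 - 35 = 15h
OT pay: 15h × $30 × 2.0 = $900.00
Total = $1050.00 + $900.00 = $1950.00

$1950.00


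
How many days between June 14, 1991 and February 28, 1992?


259 days

From June 14, 1991 to February 28, 1992
Rest of June 1991: 30 - 14 = 16
Full months: July 31, August 31, September 30, October 31, November 30, December 31, January 31
Days into February 1992: 28
Total = 16 + 31 + 31 + 30 + 31 + 30 + 31 + 31 + 28 = 259 days


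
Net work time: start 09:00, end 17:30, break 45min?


7h 45m (465 minutes)

Total time = (17×60+30) - (9×60+0)
= 1050 - 540 = 510 min
Minus break: 510 - 45 = 465 min
= 7h 45m


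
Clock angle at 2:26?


83.0°

Hour hand = 2×30 + 26×0.5 = 73.0°
Minute hand = 26×6 = 156°
Difference = |73.0 - 156| = 83.0°


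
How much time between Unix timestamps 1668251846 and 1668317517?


65671 seconds (18.2 hours / 0.76 days)

Difference = 1668317517 - 1668251846 = 65671 seconds
In hours: 65671 / 3600 ≈ 18.2
In days: 65671 / 86400 ≈ 0.76


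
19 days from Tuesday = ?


Sunday

Start: Tuesday (index 1)
(1 + 19) mod 7
= 20 mod 7
= 6
Index 6 → Sunday


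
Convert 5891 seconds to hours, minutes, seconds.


Hours: 5891 ÷ 3600 = 1 remainder 2291
Minutes: 2291 ÷ 60 = 38 remainder 11
Seconds: 11

1h 38m 11s


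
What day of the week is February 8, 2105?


Sunday

Zeller's congruence:
q=8, m=14, k=4, j=21
h = (8 + ⌊13×15/5⌋ + 4 + ⌊4/4⌋ + ⌊21/4⌋ - 2×21) mod 7
= (8 + 39 + 4 + 1 + 5 - 42) mod 7
= 15 mod 7 = 1
h=1 → Sunday


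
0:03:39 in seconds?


Hours: 0 × 3600 = 0
Minutes: 3 × 60 = 180
Seconds: 39
Total = 0 + 180 + 39 = 219

219 seconds


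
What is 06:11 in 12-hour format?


6:11 AM

Hour: 6
6 < 12 → AM


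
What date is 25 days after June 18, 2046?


July 13, 2046

Start: June 18, 2046
Add 25 days
June 18 → July 1: 30 - 18 + 1 = 13 days (25 - 13 = 12 left)
July 1 + 12 = July 13, 2046


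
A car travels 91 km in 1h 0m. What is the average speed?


91.0 km/h

Distance: 91 km
Time: 1 hours
Speed = 91 / 1 = 91.0 km/h


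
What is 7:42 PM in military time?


19:42

Input: 7:42 PM
PM: 7 + 12 = 19


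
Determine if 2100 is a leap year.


Rules: divisible by 4 AND (not by 100 OR by 400)
2100 ÷ 4 = 525 exactly → divisible by 4
2100 ÷ 100 = 21 exactly → divisible by 100
2100 ÷ 400 = 5 remainder 100 → not divisible by 400
Divisible by 100 but not by 400 → not a leap year

No


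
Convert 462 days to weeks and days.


66 weeks 0 days

Weeks: 462 ÷ 7 = 66 remainder 0


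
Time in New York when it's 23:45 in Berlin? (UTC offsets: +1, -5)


Time difference = UTC-5 - UTC+1 = -6 hours
New hour = (23 -6) mod 24
= 17 mod 24 = 17
Minutes unchanged → 17:45

17:45


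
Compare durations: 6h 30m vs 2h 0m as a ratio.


Duration 1: 390 minutes
Duration 2: 120 minutes
Ratio = 390:120
GCD = 30
Simplified = 13:4
As a decimal: 13/4 = 3.25

13:4 (3.25)


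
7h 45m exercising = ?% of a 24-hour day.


32.3%

Time: 465 minutes
Day: 1440 minutes
Percentage = (465/1440) × 100 ≈ 32.3%


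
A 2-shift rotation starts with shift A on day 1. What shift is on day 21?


Shifts: A, B
Start: A (index 0)
Day 21: (0 + 21 - 1) mod 2
= 20 mod 2
= 0
Index 0 → shift A

Shift A


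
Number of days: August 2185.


31 days

Month: August (month 8)
August has 31 days


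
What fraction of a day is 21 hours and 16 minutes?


0.8861 (88.61%)

Total minutes: 21×60 + 16 = 1276
Day = 24×60 = 1440 minutes
Fraction = 1276/1440 ≈ 0.8861
As a percentage: 1276/1440 × 100 ≈ 88.61%


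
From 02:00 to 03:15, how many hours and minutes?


End time in minutes: 3×60 + 15 = 195
Start time in minutes: 2×60 + 0 = 120
Difference = 195 - 120 = 75 minutes
= 1 hours 15 minutes

1h 15m


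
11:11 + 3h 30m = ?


14:41

Start: 671 minutes from midnight
Add: 210 minutes
Total: 881 minutes
Hours: 881 ÷ 60 = 14 remainder 41


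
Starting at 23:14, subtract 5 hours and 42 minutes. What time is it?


17:32

Start: 1394 minutes from midnight
Subtract: 342 minutes
Remaining: 1394 - 342 = 1052
Hours: 17, Minutes: 32


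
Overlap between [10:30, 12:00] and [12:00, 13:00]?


0 minutes

Meeting A: 630-720 (in minutes from midnight)
Meeting B: 720-780
Overlap start = max(630, 720) = 720
Overlap end = min(720, 780) = 720
Overlap = max(0, 720 - 720) = 0 min


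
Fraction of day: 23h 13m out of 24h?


Total minutes: 23×60 + 13 = 1393
Day = 24×60 = 1440 minutes
Fraction = 1393/1440 ≈ 0.9674
As a percentage: 1393/1440 × 100 ≈ 96.74%

0.9674 (96.74%)


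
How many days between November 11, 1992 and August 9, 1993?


271 days

From November 11, 1992 to August 9, 1993
Rest of November 1992: 30 - 11 = 19
Full months: December 31, January 31, February 1993 28, March 31, April 30, May 31, June 30, July 31
Days into August 1993: 9
Total = 19 + 31 + 31 + 28 + 31 + 30 + 31 + 30 + 31 + 9 = 271 days


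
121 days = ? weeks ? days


Weeks: 121 ÷ 7 = 17 remainder 2

17 weeks 2 days


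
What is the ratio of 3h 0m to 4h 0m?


3:4 (0.75)

Duration 1: 180 minutes
Duration 2: 240 minutes
Ratio = 180:240
GCD = 60
Simplified = 3:4
As a decimal: 3/4 = 0.75


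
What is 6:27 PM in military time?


18:27

Input: 6:27 PM
PM: 6 + 12 = 18


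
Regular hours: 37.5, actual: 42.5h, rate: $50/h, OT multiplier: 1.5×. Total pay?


$2250.00

Regular: 37.5h × $50 = $1875.00
Overtime: 42.5 - 37.5 = 5.0h
OT pay: 5.0h × $50 × 1.5 = $375.00
Total = $1875.00 + $375.00 = $2250.00


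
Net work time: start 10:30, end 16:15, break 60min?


4h 45m (285 minutes)

Total time = (16×60+15) - (10×60+30)
= 975 - 630 = 345 min
Minus break: 345 - 60 = 285 min
= 4h 45m


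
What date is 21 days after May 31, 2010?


Start: May 31, 2010
Add 21 days
May 31 → June 1: 31 - 31 + 1 = 1 days (21 - 1 = 20 left)
June 1 + 20 = June 21, 2010

June 21, 2010


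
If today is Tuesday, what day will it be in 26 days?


Sunday

Start: Tuesday (index 1)
(1 + 26) mod 7
= 27 mod 7
= 6
Index 6 → Sunday


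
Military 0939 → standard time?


Hour: 9
9 < 12 → AM

9:39 AM


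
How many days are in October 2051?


31 days

Month: October (month 10)
October has 31 days


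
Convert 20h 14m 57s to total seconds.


72897 seconds

Hours: 20 × 3600 = 72000
Minutes: 14 × 60 = 840
Seconds: 57
Total = 72000 + 840 + 57 = 72897


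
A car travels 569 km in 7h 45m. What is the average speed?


Distance: 569 km
Time: 7h 45m = 465 min = 465/60 = 31/4 hours
Speed = 569 ÷ (31/4) = 569 × 4 / 31 = 2276/31 ≈ 73.4 km/h

73.4 km/h


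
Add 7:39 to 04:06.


Start: 246 minutes from midnight
Add: 459 minutes
Total: 705 minutes
Hours: 705 ÷ 60 = 11 remainder 45

11:45


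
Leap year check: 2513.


No

Rules: divisible by 4 AND (not by 100 OR by 400)
2513 ÷ 4 = 628 remainder 1 → not divisible by 4
Not divisible by 4 → not a leap year


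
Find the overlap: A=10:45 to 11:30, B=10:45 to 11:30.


Meeting A: 645-690 (in minutes from midnight)
Meeting B: 645-690
Overlap start = max(645, 645) = 645
Overlap end = min(690, 690) = 690
Overlap = max(0, 690 - 645) = 45 min

45 minutes


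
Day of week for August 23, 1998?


Sunday

Zeller's congruence:
q=23, m=8, k=98, j=19
h = (23 + ⌊13×9/5⌋ + 98 + ⌊98/4⌋ + ⌊19/4⌋ - 2×19) mod 7
= (23 + 23 + 98 + 24 + 4 - 38) mod 7
= 134 mod 7 = 1
h=1 → Sunday


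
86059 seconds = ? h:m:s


Hours: 86059 ÷ 3600 = 23 remainder 3259
Minutes: 3259 ÷ 60 = 54 remainder 19
Seconds: 19

23h 54m 19s


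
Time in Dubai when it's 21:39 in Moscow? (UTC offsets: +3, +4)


22:39

Time difference = UTC+4 - UTC+3 = +1 hours
New hour = (21 + 1) mod 24
= 22 mod 24 = 22
Minutes unchanged → 22:39


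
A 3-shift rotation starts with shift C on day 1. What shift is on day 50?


Shift A

Shifts: A, B, C
Start: C (index 2)
Day 50: (2 + 50 - 1) mod 3
= 51 mod 3
= 0
Index 0 → shift A


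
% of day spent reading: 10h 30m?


43.8%

Time: 630 minutes
Day: 1440 minutes
Percentage = (630/1440) × 100 ≈ 43.8%


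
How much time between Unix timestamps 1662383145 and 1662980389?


597244 seconds (165.9 hours / 6.91 days)

Difference = 1662980389 - 1662383145 = 597244 seconds
In hours: 597244 / 3600 ≈ 165.9
In days: 597244 / 86400 ≈ 6.91


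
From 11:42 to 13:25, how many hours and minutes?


1h 43m

End time in minutes: 13×60 + 25 = 805
Start time in minutes: 11×60 + 42 = 702
Difference = 805 - 702 = 103 minutes
= 1 hours 43 minutes


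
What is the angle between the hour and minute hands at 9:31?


99.5°

Hour hand = 9×30 + 31×0.5 = 285.5°
Minute hand = 31×6 = 186°
Difference = |285.5 - 186| = 99.5°


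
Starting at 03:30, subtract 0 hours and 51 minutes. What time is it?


Start: 210 minutes from midnight
Subtract: 51 minutes
Remaining: 210 - 51 = 159
Hours: 2, Minutes: 39

02:39


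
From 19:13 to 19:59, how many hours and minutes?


0h 46m

End time in minutes: 19×60 + 59 = 1199
Start time in minutes: 19×60 + 13 = 1153
Difference = 1199 - 1153 = 46 minutes
= 0 hours 46 minutes


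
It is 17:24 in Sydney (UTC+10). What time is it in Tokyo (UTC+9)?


16:24

Time difference = UTC+9 - UTC+10 = -1 hours
New hour = (17 -1) mod 24
= 16 mod 24 = 16
Minutes unchanged → 16:24


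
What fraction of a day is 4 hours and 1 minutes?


0.1674 (16.74%)

Total minutes: 4×60 + 1 = 241
Day = 24×60 = 1440 minutes
Fraction = 241/1440 ≈ 0.1674
As a percentage: 241/1440 × 100 ≈ 16.74%


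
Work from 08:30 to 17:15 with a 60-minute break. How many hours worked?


Total time = (17×60+15) - (8×60+30)
= 1035 - 510 = 525 min
Minus break: 525 - 60 = 465 min
= 7h 45m

7h 45m (465 minutes)


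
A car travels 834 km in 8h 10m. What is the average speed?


Distance: 834 km
Time: 8h 10m = 490 min = 490/60 = 49/6 hours
Speed = 834 ÷ (49/6) = 834 × 6 / 49 = 5004/49 ≈ 102.1 km/h

102.1 km/h


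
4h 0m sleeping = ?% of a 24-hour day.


Time: 240 minutes
Day: 1440 minutes
Percentage = (240/1440) × 100 ≈ 16.7%

16.7%


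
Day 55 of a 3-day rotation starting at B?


Shift B

Shifts: A, B, C
Start: B (index 1)
Day 55: (1 + 55 - 1) mod 3
= 55 mod 3
= 1
Index 1 → shift B


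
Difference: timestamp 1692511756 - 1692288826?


222930 seconds (61.9 hours / 2.58 days)

Difference = 1692511756 - 1692288826 = 222930 seconds
In hours: 222930 / 3600 ≈ 61.9
In days: 222930 / 86400 ≈ 2.58


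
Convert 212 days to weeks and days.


30 weeks 2 days

Weeks: 212 ÷ 7 = 30 remainder 2


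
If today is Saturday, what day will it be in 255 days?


Start: Saturday (index 5)
(5 + 255) mod 7
= 260 mod 7
= 1
Index 1 → Tuesday

Tuesday


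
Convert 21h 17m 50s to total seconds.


Hours: 21 × 3600 = 75600
Minutes: 17 × 60 = 1020
Seconds: 50
Total = 75600 + 1020 + 50 = 76670

76670 seconds


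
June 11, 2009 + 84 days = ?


September 3, 2009

Start: June 11, 2009
Add 84 days
June 11 → July 1: 30 - 11 + 1 = 20 days (84 - 20 = 64 left)
July 1 → August 1: 31 - 1 + 1 = 31 days (64 - 31 = 33 left)
August 1 → September 1: 31 - 1 + 1 = 31 days (33 - 31 = 2 left)
September 1 + 2 = September 3, 2009


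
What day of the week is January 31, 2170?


Zeller's congruence:
q=31, m=13, k=69, j=21
h = (31 + ⌊13×14/5⌋ + 69 + ⌊69/4⌋ + ⌊21/4⌋ - 2×21) mod 7
= (31 + 36 + 69 + 17 + 5 - 42) mod 7
= 116 mod 7 = 4
h=4 → Wednesday

Wednesday


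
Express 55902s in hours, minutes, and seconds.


Hours: 55902 ÷ 3600 = 15 remainder 1902
Minutes: 1902 ÷ 60 = 31 remainder 42
Seconds: 42

15h 31m 42s


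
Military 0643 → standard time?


Hour: 6
6 < 12 → AM

6:43 AM


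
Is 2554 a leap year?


No

Rules: divisible by 4 AND (not by 100 OR by 400)
2554 ÷ 4 = 638 remainder 2 → not divisible by 4
Not divisible by 4 → not a leap year


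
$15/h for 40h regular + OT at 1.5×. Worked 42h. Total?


$645.00

Regular: 40h × $15 = $600.00
Overtime: 42 - 40 = 2h
OT pay: 2h × $15 × 1.5 = $45.00
Total = $600.00 + $45.00 = $645.00


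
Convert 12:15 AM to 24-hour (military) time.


Input: 12:15 AM
12 AM → 00 (midnight)

00:15


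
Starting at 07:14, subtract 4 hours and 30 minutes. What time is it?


Start: 434 minutes from midnight
Subtract: 270 minutes
Remaining: 434 - 270 = 164
Hours: 2, Minutes: 44

02:44


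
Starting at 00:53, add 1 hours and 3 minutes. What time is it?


Start: 53 minutes from midnight
Add: 63 minutes
Total: 116 minutes
Hours: 116 ÷ 60 = 1 remainder 56

01:56


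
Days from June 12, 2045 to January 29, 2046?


231 days

From June 12, 2045 to January 29, 2046
Rest of June 2045: 30 - 12 = 18
Full months: July 31, August 31, September 30, October 31, November 30, December 31
Days into January 2046: 29
Total = 18 + 31 + 31 + 30 + 31 + 30 + 31 + 29 = 231 days


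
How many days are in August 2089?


31 days

Month: August (month 8)
August has 31 days


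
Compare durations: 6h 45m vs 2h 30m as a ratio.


27:10 (2.70)

Duration 1: 405 minutes
Duration 2: 150 minutes
Ratio = 405:150
GCD = 15
Simplified = 27:10
As a decimal: 27/10 = 2.70


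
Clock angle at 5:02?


139.0°

Hour hand = 5×30 + 2×0.5 = 151.0°
Minute hand = 2×6 = 12°
Difference = |151.0 - 12| = 139.0°


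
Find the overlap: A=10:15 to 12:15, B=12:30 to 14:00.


Meeting A: 615-735 (in minutes from midnight)
Meeting B: 750-840
Overlap start = max(615, 750) = 750
Overlap end = min(735, 840) = 735
Overlap = max(0, 735 - 750) = 0 min

0 minutes


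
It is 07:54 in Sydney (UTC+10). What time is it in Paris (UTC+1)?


22:54 (previous day)

Time difference = UTC+1 - UTC+10 = -9 hours
New hour = (7 -9) mod 24
= -2 mod 24 = 22
Minutes unchanged → 22:54; -2 < 0 → previous day


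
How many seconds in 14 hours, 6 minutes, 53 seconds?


50813 seconds

Hours: 14 × 3600 = 50400
Minutes: 6 × 60 = 360
Seconds: 53
Total = 50400 + 360 + 53 = 50813


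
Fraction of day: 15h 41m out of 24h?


0.6535 (65.35%)

Total minutes: 15×60 + 41 = 941
Day = 24×60 = 1440 minutes
Fraction = 941/1440 ≈ 0.6535
As a percentage: 941/1440 × 100 ≈ 65.35%


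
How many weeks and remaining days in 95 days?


13 weeks 4 days

Weeks: 95 ÷ 7 = 13 remainder 4


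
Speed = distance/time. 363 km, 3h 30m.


103.7 km/h

Distance: 363 km
Time: 3h 30m = 210 min = 210/60 = 7/2 hours
Speed = 363 ÷ (7/2) = 363 × 2 / 7 = 726/7 ≈ 103.7 km/h


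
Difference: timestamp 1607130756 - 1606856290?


274466 seconds (76.2 hours / 3.18 days)

Difference = 1607130756 - 1606856290 = 274466 seconds
In hours: 274466 / 3600 ≈ 76.2
In days: 274466 / 86400 ≈ 3.18


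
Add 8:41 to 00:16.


08:57

Start: 16 minutes from midnight
Add: 521 minutes
Total: 537 minutes
Hours: 537 ÷ 60 = 8 remainder 57


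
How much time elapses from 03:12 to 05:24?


2h 12m

End time in minutes: 5×60 + 24 = 324
Start time in minutes: 3×60 + 12 = 192
Difference = 324 - 192 = 132 minutes
= 2 hours 12 minutes


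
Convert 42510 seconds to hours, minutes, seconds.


Hours: 42510 ÷ 3600 = 11 remainder 2910
Minutes: 2910 ÷ 60 = 48 remainder 30
Seconds: 30

11h 48m 30s


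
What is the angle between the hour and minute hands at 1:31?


140.5°

Hour hand = 1×30 + 31×0.5 = 45.5°
Minute hand = 31×6 = 186°
Difference = |45.5 - 186| = 140.5°


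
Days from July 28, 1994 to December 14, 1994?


From July 28, 1994 to December 14, 1994
Rest of July 1994: 31 - 28 = 3
Full months: August 31, September 30, October 31, November 30
Days into December 1994: 14
Total = 3 + 31 + 30 + 31 + 30 + 14 = 139 days

139 days


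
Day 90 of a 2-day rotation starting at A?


Shift B

Shifts: A, B
Start: A (index 0)
Day 90: (0 + 90 - 1) mod 2
= 89 mod 2
= 1
Index 1 → shift B


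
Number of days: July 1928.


31 days

Month: July (month 7)
July has 31 days


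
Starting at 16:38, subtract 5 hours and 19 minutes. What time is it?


Start: 998 minutes from midnight
Subtract: 319 minutes
Remaining: 998 - 319 = 679
Hours: 11, Minutes: 19

11:19


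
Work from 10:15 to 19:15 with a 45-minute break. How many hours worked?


8h 15m (495 minutes)

Total time = (19×60+15) - (10×60+15)
= 1155 - 615 = 540 min
Minus break: 540 - 45 = 495 min
= 8h 15m


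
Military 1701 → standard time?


5:01 PM

Hour: 17
17 - 12 = 5 → PM


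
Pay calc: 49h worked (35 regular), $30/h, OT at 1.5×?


$1680.00

Regular: 35h × $30 = $1050.00
Overtime: 49 - 35 = 14h
OT pay: 14h × $30 × 1.5 = $630.00
Total = $1050.00 + $630.00 = $1680.00


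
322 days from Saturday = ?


Saturday

Start: Saturday (index 5)
(5 + 322) mod 7
= 327 mod 7
= 5
Index 5 → Saturday


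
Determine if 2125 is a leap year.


Rules: divisible by 4 AND (not by 100 OR by 400)
2125 ÷ 4 = 531 remainder 1 → not divisible by 4
Not divisible by 4 → not a leap year

No


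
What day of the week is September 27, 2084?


Wednesday

Zeller's congruence:
q=27, m=9, k=84, j=20
h = (27 + ⌊13×10/5⌋ + 84 + ⌊84/4⌋ + ⌊20/4⌋ - 2×20) mod 7
= (27 + 26 + 84 + 21 + 5 - 40) mod 7
= 123 mod 7 = 4
h=4 → Wednesday


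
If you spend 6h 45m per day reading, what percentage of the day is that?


28.1%

Time: 405 minutes
Day: 1440 minutes
Percentage = (405/1440) × 100 ≈ 28.1%


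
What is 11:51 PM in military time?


Input: 11:51 PM
PM: 11 + 12 = 23

23:51


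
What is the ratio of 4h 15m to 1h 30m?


Duration 1: 255 minutes
Duration 2: 90 minutes
Ratio = 255:90
GCD = 15
Simplified = 17:6
As a decimal: 17/6 ≈ 2.83

17:6 (2.83)


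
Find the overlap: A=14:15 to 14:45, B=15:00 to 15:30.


0 minutes

Meeting A: 855-885 (in minutes from midnight)
Meeting B: 900-930
Overlap start = max(855, 900) = 900
Overlap end = min(885, 930) = 885
Overlap = max(0, 885 - 900) = 0 min


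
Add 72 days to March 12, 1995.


May 23, 1995

Start: March 12, 1995
Add 72 days
March 12 → April 1: 31 - 12 + 1 = 20 days (72 - 20 = 52 left)
April 1 → May 1: 30 - 1 + 1 = 30 days (52 - 30 = 22 left)
May 1 + 22 = May 23, 1995


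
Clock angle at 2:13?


Hour hand = 2×30 + 13×0.5 = 66.5°
Minute hand = 13×6 = 78°
Difference = |66.5 - 78| = 11.5°

11.5°


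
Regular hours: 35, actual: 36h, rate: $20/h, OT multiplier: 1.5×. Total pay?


Regular: 35h × $20 = $700.00
Overtime: 36 - 35 = 1h
OT pay: 1h × $20 × 1.5 = $30.00
Total = $700.00 + $30.00 = $730.00

$730.00


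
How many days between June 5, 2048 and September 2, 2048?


From June 5, 2048 to September 2, 2048
Rest of June 2048: 30 - 5 = 25
Full months: July 31, August 31
Days into September 2048: 2
Total = 25 + 31 + 31 + 2 = 89 days

89 days


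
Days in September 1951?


Month: September (month 9)
September has 30 days

30 days


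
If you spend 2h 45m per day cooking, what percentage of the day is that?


Time: 165 minutes
Day: 1440 minutes
Percentage = (165/1440) × 100 ≈ 11.5%

11.5%


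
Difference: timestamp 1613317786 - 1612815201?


502585 seconds (139.6 hours / 5.82 days)

Difference = 1613317786 - 1612815201 = 502585 seconds
In hours: 502585 / 3600 ≈ 139.6
In days: 502585 / 86400 ≈ 5.82


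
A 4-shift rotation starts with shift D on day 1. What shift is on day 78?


Shifts: A, B, C, D
Start: D (index 3)
Day 78: (3 + 78 - 1) mod 4
= 80 mod 4
= 0
Index 0 → shift A

Shift A


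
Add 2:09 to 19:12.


21:21

Start: 1152 minutes from midnight
Add: 129 minutes
Total: 1281 minutes
Hours: 1281 ÷ 60 = 21 remainder 21


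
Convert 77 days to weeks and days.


11 weeks 0 days

Weeks: 77 ÷ 7 = 11 remainder 0


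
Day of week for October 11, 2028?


Wednesday

Zeller's congruence:
q=11, m=10, k=28, j=20
h = (11 + ⌊13×11/5⌋ + 28 + ⌊28/4⌋ + ⌊20/4⌋ - 2×20) mod 7
= (11 + 28 + 28 + 7 + 5 - 40) mod 7
= 39 mod 7 = 4
h=4 → Wednesday


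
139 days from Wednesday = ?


Tuesday

Start: Wednesday (index 2)
(2 + 139) mod 7
= 141 mod 7
= 1
Index 1 → Tuesday


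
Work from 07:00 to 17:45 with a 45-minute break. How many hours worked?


Total time = (17×60+45) - (7×60+0)
= 1065 - 420 = 645 min
Minus break: 645 - 45 = 600 min
= 10h 0m

10h 0m (600 minutes)


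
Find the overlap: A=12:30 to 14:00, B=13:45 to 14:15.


15 minutes

Meeting A: 750-840 (in minutes from midnight)
Meeting B: 825-855
Overlap start = max(750, 825) = 825
Overlap end = min(840, 855) = 840
Overlap = max(0, 840 - 825) = 15 min


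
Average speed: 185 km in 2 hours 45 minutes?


67.3 km/h

Distance: 185 km
Time: 2h 45m = 165 min = 165/60 = 11/4 hours
Speed = 185 ÷ (11/4) = 185 × 4 / 11 = 740/11 ≈ 67.3 km/h


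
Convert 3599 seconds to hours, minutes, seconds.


Hours: 3599 ÷ 3600 = 0 remainder 3599
Minutes: 3599 ÷ 60 = 59 remainder 59
Seconds: 59

0h 59m 59s


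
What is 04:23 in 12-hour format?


Hour: 4
4 < 12 → AM

4:23 AM


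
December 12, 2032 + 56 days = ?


Start: December 12, 2032
Add 56 days
December 12 → January 1: 31 - 12 + 1 = 20 days (56 - 20 = 36 left)
January 1 → February 1: 31 - 1 + 1 = 31 days (36 - 31 = 5 left)
February 1 + 5 = February 6, 2033

February 6, 2033


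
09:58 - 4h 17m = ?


Start: 598 minutes from midnight
Subtract: 257 minutes
Remaining: 598 - 257 = 341
Hours: 5, Minutes: 41

05:41


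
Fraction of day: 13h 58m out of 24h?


0.5819 (58.19%)

Total minutes: 13×60 + 58 = 838
Day = 24×60 = 1440 minutes
Fraction = 838/1440 ≈ 0.5819
As a percentage: 838/1440 × 100 ≈ 58.19%


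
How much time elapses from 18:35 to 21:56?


End time in minutes: 21×60 + 56 = 1316
Start time in minutes: 18×60 + 35 = 1115
Difference = 1316 - 1115 = 201 minutes
= 3 hours 21 minutes

3h 21m


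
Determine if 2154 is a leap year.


No

Rules: divisible by 4 AND (not by 100 OR by 400)
2154 ÷ 4 = 538 remainder 2 → not divisible by 4
Not divisible by 4 → not a leap year


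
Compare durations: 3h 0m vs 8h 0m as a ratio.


3:8 (0.38)

Duration 1: 180 minutes
Duration 2: 480 minutes
Ratio = 180:480
GCD = 60
Simplified = 3:8
As a decimal: 3/8 ≈ 0.38


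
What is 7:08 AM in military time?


Input: 7:08 AM
AM hour stays: 7

07:08


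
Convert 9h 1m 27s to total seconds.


Hours: 9 × 3600 = 32400
Minutes: 1 × 60 = 60
Seconds: 27
Total = 32400 + 60 + 27 = 32487

32487 seconds


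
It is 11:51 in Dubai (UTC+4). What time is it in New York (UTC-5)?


Time difference = UTC-5 - UTC+4 = -9 hours
New hour = (11 -9) mod 24
= 2 mod 24 = 2
Minutes unchanged → 02:51

02:51


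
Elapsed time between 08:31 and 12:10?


3h 39m

End time in minutes: 12×60 + 10 = 730
Start time in minutes: 8×60 + 31 = 511
Difference = 730 - 511 = 219 minutes
= 3 hours 39 minutes


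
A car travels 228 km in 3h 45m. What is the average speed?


Distance: 228 km
Time: 3h 45m = 225 min = 225/60 = 15/4 hours
Speed = 228 ÷ (15/4) = 228 × 4 / 15 = 912/15 = 60.8 km/h

60.8 km/h


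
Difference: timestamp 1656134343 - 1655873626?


Difference = 1656134343 - 1655873626 = 260717 seconds
In hours: 260717 / 3600 ≈ 72.4
In days: 260717 / 86400 ≈ 3.02

260717 seconds (72.4 hours / 3.02 days)


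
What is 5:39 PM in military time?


Input: 5:39 PM
PM: 5 + 12 = 17

17:39


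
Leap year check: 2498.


Rules: divisible by 4 AND (not by 100 OR by 400)
2498 ÷ 4 = 624 remainder 2 → not divisible by 4
Not divisible by 4 → not a leap year

No


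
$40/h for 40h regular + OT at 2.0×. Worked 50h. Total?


Regular: 40h × $40 = $1600.00
Overtime: 50 - 40 = 10h
OT pay: 10h × $40 × 2.0 = $800.00
Total = $1600.00 + $800.00 = $2400.00

$2400.00


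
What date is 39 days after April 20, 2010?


Start: April 20, 2010
Add 39 days
April 20 → May 1: 30 - 20 + 1 = 11 days (39 - 11 = 28 left)
May 1 + 28 = May 29, 2010

May 29, 2010


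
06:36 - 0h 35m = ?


06:01

Start: 396 minutes from midnight
Subtract: 35 minutes
Remaining: 396 - 35 = 361
Hours: 6, Minutes: 1


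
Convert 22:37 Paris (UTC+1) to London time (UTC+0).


21:37

Time difference = UTC+0 - UTC+1 = -1 hours
New hour = (22 -1) mod 24
= 21 mod 24 = 21
Minutes unchanged → 21:37


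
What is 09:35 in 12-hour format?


Hour: 9
9 < 12 → AM

9:35 AM


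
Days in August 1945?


31 days

Month: August (month 8)
August has 31 days


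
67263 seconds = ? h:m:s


Hours: 67263 ÷ 3600 = 18 remainder 2463
Minutes: 2463 ÷ 60 = 41 remainder 3
Seconds: 3

18h 41m 3s


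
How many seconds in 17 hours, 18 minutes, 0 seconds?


Hours: 17 × 3600 = 61200
Minutes: 18 × 60 = 1080
Seconds: 0
Total = 61200 + 1080 + 0 = 62280

62280 seconds


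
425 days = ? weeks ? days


Weeks: 425 ÷ 7 = 60 remainder 5

60 weeks 5 days


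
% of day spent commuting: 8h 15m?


Time: 495 minutes
Day: 1440 minutes
Percentage = (495/1440) × 100 ≈ 34.4%

34.4%


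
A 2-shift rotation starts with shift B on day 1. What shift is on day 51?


Shift B

Shifts: A, B
Start: B (index 1)
Day 51: (1 + 51 - 1) mod 2
= 51 mod 2
= 1
Index 1 → shift B


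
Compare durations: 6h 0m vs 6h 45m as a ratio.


8:9 (0.89)

Duration 1: 360 minutes
Duration 2: 405 minutes
Ratio = 360:405
GCD = 45
Simplified = 8:9
As a decimal: 8/9 ≈ 0.89


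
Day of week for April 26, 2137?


Friday

Zeller's congruence:
q=26, m=4, k=37, j=21
h = (26 + ⌊13×5/5⌋ + 37 + ⌊37/4⌋ + ⌊21/4⌋ - 2×21) mod 7
= (26 + 13 + 37 + 9 + 5 - 42) mod 7
= 48 mod 7 = 6
h=6 → Friday


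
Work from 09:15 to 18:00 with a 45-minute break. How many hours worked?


8h 0m (480 minutes)

Total time = (18×60+0) - (9×60+15)
= 1080 - 555 = 525 min
Minus break: 525 - 45 = 480 min
= 8h 0m


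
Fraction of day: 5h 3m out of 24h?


0.2104 (21.04%)

Total minutes: 5×60 + 3 = 303
Day = 24×60 = 1440 minutes
Fraction = 303/1440 ≈ 0.2104
As a percentage: 303/1440 × 100 ≈ 21.04%


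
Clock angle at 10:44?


58.0°

Hour hand = 10×30 + 44×0.5 = 322.0°
Minute hand = 44×6 = 264°
Difference = |322.0 - 264| = 58.0°


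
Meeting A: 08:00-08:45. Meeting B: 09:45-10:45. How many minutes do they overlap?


0 minutes

Meeting A: 480-525 (in minutes from midnight)
Meeting B: 585-645
Overlap start = max(480, 585) = 585
Overlap end = min(525, 645) = 525
Overlap = max(0, 525 - 585) = 0 min


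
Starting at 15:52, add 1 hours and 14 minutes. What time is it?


Start: 952 minutes from midnight
Add: 74 minutes
Total: 1026 minutes
Hours: 1026 ÷ 60 = 17 remainder 6

17:06


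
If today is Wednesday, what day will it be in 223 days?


Start: Wednesday (index 2)
(2 + 223) mod 7
= 225 mod 7
= 1
Index 1 → Tuesday

Tuesday


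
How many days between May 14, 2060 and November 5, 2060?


175 days

From May 14, 2060 to November 5, 2060
Rest of May 2060: 31 - 14 = 17
Full months: June 30, July 31, August 31, September 30, October 31
Days into November 2060: 5
Total = 17 + 30 + 31 + 31 + 30 + 31 + 5 = 175 days


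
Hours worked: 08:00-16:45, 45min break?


Total time = (16×60+45) - (8×60+0)
= 1005 - 480 = 525 min
Minus break: 525 - 45 = 480 min
= 8h 0m

8h 0m (480 minutes)


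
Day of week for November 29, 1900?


Zeller's congruence:
q=29, m=11, k=0, j=19
h = (29 + ⌊13×12/5⌋ + 0 + ⌊0/4⌋ + ⌊19/4⌋ - 2×19) mod 7
= (29 + 31 + 0 + 0 + 4 - 38) mod 7
= 26 mod 7 = 5
h=5 → Thursday

Thursday


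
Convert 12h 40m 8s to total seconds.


45608 seconds

Hours: 12 × 3600 = 43200
Minutes: 40 × 60 = 2400
Seconds: 8
Total = 43200 + 2400 + 8 = 45608


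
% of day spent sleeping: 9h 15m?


38.5%

Time: 555 minutes
Day: 1440 minutes
Percentage = (555/1440) × 100 ≈ 38.5%


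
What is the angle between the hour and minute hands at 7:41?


Hour hand = 7×30 + 41×0.5 = 230.5°
Minute hand = 41×6 = 246°
Difference = |230.5 - 246| = 15.5°

15.5°


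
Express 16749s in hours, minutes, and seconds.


4h 39m 9s

Hours: 16749 ÷ 3600 = 4 remainder 2349
Minutes: 2349 ÷ 60 = 39 remainder 9
Seconds: 9


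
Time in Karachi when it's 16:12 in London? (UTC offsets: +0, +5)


Time difference = UTC+5 - UTC+0 = +5 hours
New hour = (16 + 5) mod 24
= 21 mod 24 = 21
Minutes unchanged → 21:12

21:12


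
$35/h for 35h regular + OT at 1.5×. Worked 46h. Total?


$1802.50

Regular: 35h × $35 = $1225.00
Overtime: 46 - 35 = 11h
OT pay: 11h × $35 × 1.5 = $577.50
Total = $1225.00 + $577.50 = $1802.50


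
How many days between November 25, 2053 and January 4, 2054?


40 days

From November 25, 2053 to January 4, 2054
Rest of November 2053: 30 - 25 = 5
Full months: December 31
Days into January 2054: 4
Total = 5 + 31 + 4 = 40 days


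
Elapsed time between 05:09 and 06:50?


End time in minutes: 6×60 + 50 = 410
Start time in minutes: 5×60 + 9 = 309
Difference = 410 - 309 = 101 minutes
= 1 hours 41 minutes

1h 41m


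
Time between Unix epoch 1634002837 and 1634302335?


299498 seconds (83.2 hours / 3.47 days)

Difference = 1634302335 - 1634002837 = 299498 seconds
In hours: 299498 / 3600 ≈ 83.2
In days: 299498 / 86400 ≈ 3.47


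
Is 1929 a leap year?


No

Rules: divisible by 4 AND (not by 100 OR by 400)
1929 ÷ 4 = 482 remainder 1 → not divisible by 4
Not divisible by 4 → not a leap year


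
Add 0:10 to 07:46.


Start: 466 minutes from midnight
Add: 10 minutes
Total: 476 minutes
Hours: 476 ÷ 60 = 7 remainder 56

07:56


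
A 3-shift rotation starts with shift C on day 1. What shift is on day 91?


Shifts: A, B, C
Start: C (index 2)
Day 91: (2 + 91 - 1) mod 3
= 92 mod 3
= 2
Index 2 → shift C

Shift C


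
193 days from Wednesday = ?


Sunday

Start: Wednesday (index 2)
(2 + 193) mod 7
= 195 mod 7
= 6
Index 6 → Sunday


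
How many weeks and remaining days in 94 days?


13 weeks 3 days

Weeks: 94 ÷ 7 = 13 remainder 3


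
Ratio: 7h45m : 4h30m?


Duration 1: 465 minutes
Duration 2: 270 minutes
Ratio = 465:270
GCD = 15
Simplified = 31:18
As a decimal: 31/18 ≈ 1.72

31:18 (1.72)


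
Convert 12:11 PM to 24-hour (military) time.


12:11

Input: 12:11 PM
12 PM → 12 (noon)


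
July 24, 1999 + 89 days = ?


Start: July 24, 1999
Add 89 days
July 24 → August 1: 31 - 24 + 1 = 8 days (89 - 8 = 81 left)
August 1 → September 1: 31 - 1 + 1 = 31 days (81 - 31 = 50 left)
September 1 → October 1: 30 - 1 + 1 = 30 days (50 - 30 = 20 left)
October 1 + 20 = October 21, 1999

October 21, 1999


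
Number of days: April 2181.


30 days

Month: April (month 4)
April has 30 days


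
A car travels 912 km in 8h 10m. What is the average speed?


Distance: 912 km
Time: 8h 10m = 490 min = 490/60 = 49/6 hours
Speed = 912 ÷ (49/6) = 912 × 6 / 49 = 5472/49 ≈ 111.7 km/h

111.7 km/h


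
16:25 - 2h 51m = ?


13:34

Start: 985 minutes from midnight
Subtract: 171 minutes
Remaining: 985 - 171 = 814
Hours: 13, Minutes: 34


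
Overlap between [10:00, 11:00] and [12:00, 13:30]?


Meeting A: 600-660 (in minutes from midnight)
Meeting B: 720-810
Overlap start = max(600, 720) = 720
Overlap end = min(660, 810) = 660
Overlap = max(0, 660 - 720) = 0 min

0 minutes


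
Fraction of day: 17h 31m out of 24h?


0.7299 (72.99%)

Total minutes: 17×60 + 31 = 1051
Day = 24×60 = 1440 minutes
Fraction = 1051/1440 ≈ 0.7299
As a percentage: 1051/1440 × 100 ≈ 72.99%


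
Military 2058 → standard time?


8:58 PM

Hour: 20
20 - 12 = 8 → PM


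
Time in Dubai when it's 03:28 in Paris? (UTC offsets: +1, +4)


Time difference = UTC+4 - UTC+1 = +3 hours
New hour = (3 + 3) mod 24
= 6 mod 24 = 6
Minutes unchanged → 06:28

06:28


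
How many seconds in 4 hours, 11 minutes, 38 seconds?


Hours: 4 × 3600 = 14400
Minutes: 11 × 60 = 660
Seconds: 38
Total = 14400 + 660 + 38 = 15098

15098 seconds


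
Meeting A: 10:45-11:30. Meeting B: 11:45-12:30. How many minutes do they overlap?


0 minutes

Meeting A: 645-690 (in minutes from midnight)
Meeting B: 705-750
Overlap start = max(645, 705) = 705
Overlap end = min(690, 750) = 690
Overlap = max(0, 690 - 705) = 0 min


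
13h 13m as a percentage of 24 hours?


0.5507 (55.07%)

Total minutes: 13×60 + 13 = 793
Day = 24×60 = 1440 minutes
Fraction = 793/1440 ≈ 0.5507
As a percentage: 793/1440 × 100 ≈ 55.07%


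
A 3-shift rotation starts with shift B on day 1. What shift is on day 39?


Shifts: A, B, C
Start: B (index 1)
Day 39: (1 + 39 - 1) mod 3
= 39 mod 3
= 0
Index 0 → shift A

Shift A


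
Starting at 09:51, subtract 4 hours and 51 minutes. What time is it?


05:00

Start: 591 minutes from midnight
Subtract: 291 minutes
Remaining: 591 - 291 = 300
Hours: 5, Minutes: 0


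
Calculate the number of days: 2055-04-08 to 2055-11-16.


222 days

From April 8, 2055 to November 16, 2055
Rest of April 2055: 30 - 8 = 22
Full months: May 31, June 30, July 31, August 31, September 30, October 31
Days into November 2055: 16
Total = 22 + 31 + 30 + 31 + 31 + 30 + 31 + 16 = 222 days


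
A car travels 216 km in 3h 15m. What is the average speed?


Distance: 216 km
Time: 3h 15m = 195 min = 195/60 = 13/4 hours
Speed = 216 ÷ (13/4) = 216 × 4 / 13 = 864/13 ≈ 66.5 km/h

66.5 km/h


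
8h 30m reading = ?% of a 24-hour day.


35.4%

Time: 510 minutes
Day: 1440 minutes
Percentage = (510/1440) × 100 ≈ 35.4%


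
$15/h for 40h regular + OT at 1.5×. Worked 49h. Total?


Regular: 40h × $15 = $600.00
Overtime: 49 - 40 = 9h
OT pay: 9h × $15 × 1.5 = $202.50
Total = $600.00 + $202.50 = $802.50

$802.50


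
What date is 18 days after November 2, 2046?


November 20, 2046

Start: November 2, 2046
Add 18 days
November 2 + 18 = November 20, 2046
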